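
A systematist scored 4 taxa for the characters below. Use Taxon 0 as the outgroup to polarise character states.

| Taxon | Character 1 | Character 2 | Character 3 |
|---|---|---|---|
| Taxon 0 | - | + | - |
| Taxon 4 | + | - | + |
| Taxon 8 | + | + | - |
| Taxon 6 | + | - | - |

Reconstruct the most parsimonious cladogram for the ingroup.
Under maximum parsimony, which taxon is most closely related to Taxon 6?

Taxon 4

Character polarity is set by the outgroup: the derived state is whichever differs from the outgroup's state, so for Character 2 the derived state is '-', and for the remaining characters it is '+'.
Character 1 (derived state '+') is shared by all ingroup taxa — unites the whole ingroup.
Character 2 (derived state '-') is shared by Taxon 4 and Taxon 6 — a synapomorphy uniting that clade.
Character 3: derived state '+' in Taxon 4 only — an autapomorphy, so it tells us nothing about relationships among taxa.
Most parsimonious ingroup topology: ((Taxon 4,Taxon 6),Taxon 8).
Taxon 6 and Taxon 4 form a cherry on this tree, so they are sister taxa.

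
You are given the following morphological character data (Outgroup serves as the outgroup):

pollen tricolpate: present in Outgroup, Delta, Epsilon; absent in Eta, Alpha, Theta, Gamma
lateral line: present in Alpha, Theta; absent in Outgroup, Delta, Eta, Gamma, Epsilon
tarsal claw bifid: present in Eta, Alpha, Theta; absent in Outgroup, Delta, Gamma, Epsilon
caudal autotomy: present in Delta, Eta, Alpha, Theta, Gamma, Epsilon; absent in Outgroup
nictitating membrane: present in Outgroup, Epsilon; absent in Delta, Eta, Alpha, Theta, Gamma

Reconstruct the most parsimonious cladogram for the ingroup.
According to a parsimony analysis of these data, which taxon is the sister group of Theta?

Alpha

Character polarity is set by the outgroup: the derived state is whichever differs from the outgroup's state, so for pollen tricolpate, nictitating membrane the derived state is 'absent', and for the remaining characters it is 'present'.
Only Alpha, Eta, Gamma, and Theta show the derived state 'absent' for pollen tricolpate, supporting them as a clade.
Only Alpha and Theta show the derived state 'present' for lateral line, supporting them as a clade.
Only Alpha, Eta, and Theta show the derived state 'present' for tarsal claw bifid, supporting them as a clade.
All ingroup taxa share the derived state 'present' for caudal autotomy; it defines the ingroup but does not resolve relationships within it.
Only Alpha, Delta, Eta, Gamma, and Theta show the derived state 'absent' for nictitating membrane, supporting them as a clade.
Most parsimonious ingroup topology: ((Delta,((Eta,(Alpha,Theta)),Gamma)),Epsilon).
Theta and Alpha form a cherry on this tree, so they are sister taxa.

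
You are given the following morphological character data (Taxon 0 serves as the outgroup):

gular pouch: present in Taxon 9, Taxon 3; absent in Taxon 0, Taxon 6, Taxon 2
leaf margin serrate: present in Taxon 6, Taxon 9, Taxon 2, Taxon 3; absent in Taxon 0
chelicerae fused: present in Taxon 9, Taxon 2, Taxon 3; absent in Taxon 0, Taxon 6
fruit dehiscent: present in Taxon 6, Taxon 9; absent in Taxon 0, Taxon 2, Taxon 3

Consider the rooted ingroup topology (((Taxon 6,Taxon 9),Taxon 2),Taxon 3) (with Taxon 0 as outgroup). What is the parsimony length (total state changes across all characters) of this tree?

6

Map each character onto (((Taxon 6,Taxon 9),Taxon 2),Taxon 3) (rooted by Taxon 0) and count the minimum state changes it requires (Fitch parsimony):
gular pouch: 2; leaf margin serrate: 1; chelicerae fused: 2; fruit dehiscent: 1.
Total tree length = 6.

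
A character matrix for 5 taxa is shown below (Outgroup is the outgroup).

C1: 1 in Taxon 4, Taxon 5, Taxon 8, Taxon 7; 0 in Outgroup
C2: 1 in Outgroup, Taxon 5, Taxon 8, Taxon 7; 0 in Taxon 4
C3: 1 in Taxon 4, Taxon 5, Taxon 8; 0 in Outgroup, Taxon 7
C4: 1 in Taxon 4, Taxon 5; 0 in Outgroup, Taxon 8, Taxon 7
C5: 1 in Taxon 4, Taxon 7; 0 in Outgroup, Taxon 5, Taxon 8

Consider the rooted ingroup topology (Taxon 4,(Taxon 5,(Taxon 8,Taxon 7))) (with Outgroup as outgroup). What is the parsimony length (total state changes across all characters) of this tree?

8

Map each character onto (Taxon 4,(Taxon 5,(Taxon 8,Taxon 7))) (rooted by Outgroup) and count the minimum state changes it requires (Fitch parsimony):
C1: 1; C2: 1; C3: 2; C4: 2; C5: 2.
Total tree length = 8.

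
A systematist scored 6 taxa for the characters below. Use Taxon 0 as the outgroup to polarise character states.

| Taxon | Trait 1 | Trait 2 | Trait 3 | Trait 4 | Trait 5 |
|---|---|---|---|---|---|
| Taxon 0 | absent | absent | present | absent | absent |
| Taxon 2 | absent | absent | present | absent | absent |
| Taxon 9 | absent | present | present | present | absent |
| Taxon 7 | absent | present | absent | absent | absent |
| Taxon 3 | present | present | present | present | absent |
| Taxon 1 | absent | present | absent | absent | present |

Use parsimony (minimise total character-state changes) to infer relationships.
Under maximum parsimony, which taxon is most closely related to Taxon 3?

Character polarity is set by the outgroup: the derived state is whichever differs from the outgroup's state, so for Trait 3 the derived state is 'absent', and for the remaining characters it is 'present'.
Trait 1: derived state 'present' in Taxon 3 only — an autapomorphy, so it tells us nothing about relationships among taxa.
Only Taxon 1, Taxon 3, Taxon 7, and Taxon 9 show the derived state 'present' for Trait 2, supporting them as a clade.
Only Taxon 1 and Taxon 7 show the derived state 'absent' for Trait 3, supporting them as a clade.
Trait 4: derived state 'present' in Taxon 3 and Taxon 9 only — synapomorphy for {Taxon 3, Taxon 9}.
Trait 5: derived state 'present' in Taxon 1 only — an autapomorphy, so it tells us nothing about relationships among taxa.
Most parsimonious ingroup topology: (Taxon 2,((Taxon 9,Taxon 3),(Taxon 7,Taxon 1))).
Taxon 3 and Taxon 9 form a cherry on this tree, so they are sister taxa.

Taxon 9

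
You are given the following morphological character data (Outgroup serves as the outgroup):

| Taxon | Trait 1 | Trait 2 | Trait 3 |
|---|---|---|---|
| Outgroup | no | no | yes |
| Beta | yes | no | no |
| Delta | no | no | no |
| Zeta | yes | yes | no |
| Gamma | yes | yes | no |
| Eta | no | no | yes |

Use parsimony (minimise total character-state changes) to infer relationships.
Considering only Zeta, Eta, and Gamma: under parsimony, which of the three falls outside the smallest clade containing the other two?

Character polarity is set by the outgroup: the derived state is whichever differs from the outgroup's state, so for Trait 3 the derived state is 'no', and for the remaining characters it is 'yes'.
Trait 1: derived state 'yes' in Beta, Gamma, and Zeta only — synapomorphy for {Beta, Gamma, Zeta}.
Trait 2: derived state 'yes' in Gamma and Zeta only — synapomorphy for {Gamma, Zeta}.
Trait 3 (derived state 'no') is shared by Beta, Delta, Gamma, and Zeta — a synapomorphy uniting that clade.
Most parsimonious ingroup topology: (((Beta,(Zeta,Gamma)),Delta),Eta).
Zeta and Gamma share a more recent common ancestor with each other than either does with Eta, so Eta is the least closely related of the three.

Eta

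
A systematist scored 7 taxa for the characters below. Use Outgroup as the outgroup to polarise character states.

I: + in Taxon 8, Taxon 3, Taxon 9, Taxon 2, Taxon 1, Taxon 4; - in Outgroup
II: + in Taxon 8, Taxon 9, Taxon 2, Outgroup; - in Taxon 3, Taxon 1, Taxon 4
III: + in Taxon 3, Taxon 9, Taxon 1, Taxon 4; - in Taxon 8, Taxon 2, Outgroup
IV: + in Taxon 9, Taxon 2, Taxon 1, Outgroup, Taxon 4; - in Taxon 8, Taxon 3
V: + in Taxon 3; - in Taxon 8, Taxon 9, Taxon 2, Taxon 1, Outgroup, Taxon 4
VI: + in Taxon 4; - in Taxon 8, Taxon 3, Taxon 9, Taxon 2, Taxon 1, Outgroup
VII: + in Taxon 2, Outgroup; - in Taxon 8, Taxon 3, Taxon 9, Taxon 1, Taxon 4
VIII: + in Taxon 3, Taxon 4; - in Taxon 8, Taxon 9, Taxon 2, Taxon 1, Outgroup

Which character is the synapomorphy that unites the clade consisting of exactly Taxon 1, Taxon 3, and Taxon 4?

Character polarity is set by the outgroup: the derived state is whichever differs from the outgroup's state, so for II, IV, VII the derived state is '-', and for the remaining characters it is '+'.
I (derived state '+') is shared by all ingroup taxa — unites the whole ingroup.
II (derived state '-') is shared by Taxon 1, Taxon 3, and Taxon 4 — a synapomorphy uniting that clade.
Only Taxon 1, Taxon 3, Taxon 4, and Taxon 9 show the derived state '+' for III, supporting them as a clade.
IV (state '-') occurs in Taxon 3 and Taxon 8 but conflicts with the nesting implied by the other characters — most parsimoniously interpreted as homoplasy.
V (derived state '+') is unique to Taxon 3 (autapomorphy; uninformative for grouping).
VI: derived state '+' in Taxon 4 only — an autapomorphy, so it tells us nothing about relationships among taxa.
VII (derived state '-') is shared by Taxon 1, Taxon 3, Taxon 4, Taxon 8, and Taxon 9 — a synapomorphy uniting that clade.
VIII (derived state '+') is shared by Taxon 3 and Taxon 4 — a synapomorphy uniting that clade.
Most parsimonious ingroup topology: ((((Taxon 1,(Taxon 3,Taxon 4)),Taxon 9),Taxon 8),Taxon 2).
The clade {Taxon 1, Taxon 3, Taxon 4} is supported by II: its derived state '-' occurs in exactly those taxa and in no other taxon (including the outgroup).

II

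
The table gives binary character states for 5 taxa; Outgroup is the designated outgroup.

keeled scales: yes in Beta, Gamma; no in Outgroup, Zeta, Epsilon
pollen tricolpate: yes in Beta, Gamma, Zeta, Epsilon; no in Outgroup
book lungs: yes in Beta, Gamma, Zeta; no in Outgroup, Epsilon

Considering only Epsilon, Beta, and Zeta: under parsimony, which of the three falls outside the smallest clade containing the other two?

Epsilon

The outgroup has state 'no' for every character, so 'yes' is the derived state throughout.
keeled scales (derived state 'yes') is shared by Beta and Gamma — a synapomorphy uniting that clade.
All ingroup taxa share the derived state 'yes' for pollen tricolpate; it defines the ingroup but does not resolve relationships within it.
book lungs (derived state 'yes') is shared by Beta, Gamma, and Zeta — a synapomorphy uniting that clade.
Most parsimonious ingroup topology: (Epsilon,((Beta,Gamma),Zeta)).
Beta and Zeta share a more recent common ancestor with each other than either does with Epsilon, so Epsilon is the least closely related of the three.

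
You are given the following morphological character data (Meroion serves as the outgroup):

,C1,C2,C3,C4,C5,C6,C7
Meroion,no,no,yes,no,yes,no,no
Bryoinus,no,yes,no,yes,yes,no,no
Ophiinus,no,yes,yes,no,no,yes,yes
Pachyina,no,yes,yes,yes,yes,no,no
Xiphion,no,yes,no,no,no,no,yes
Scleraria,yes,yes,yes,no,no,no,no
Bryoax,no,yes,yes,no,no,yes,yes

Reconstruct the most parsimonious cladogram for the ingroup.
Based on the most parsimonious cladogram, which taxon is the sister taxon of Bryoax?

Character polarity is set by the outgroup: the derived state is whichever differs from the outgroup's state, so for C3, C5 the derived state is 'no', and for the remaining characters it is 'yes'.
C1: derived state 'yes' in Scleraria only — an autapomorphy, so it tells us nothing about relationships among taxa.
All ingroup taxa share the derived state 'yes' for C2; it defines the ingroup but does not resolve relationships within it.
C3 (state 'no') occurs in Bryoinus and Xiphion but conflicts with the nesting implied by the other characters — most parsimoniously interpreted as homoplasy.
Only Bryoinus and Pachyina show the derived state 'yes' for C4, supporting them as a clade.
Only Bryoax, Ophiinus, Scleraria, and Xiphion show the derived state 'no' for C5, supporting them as a clade.
C6: derived state 'yes' in Bryoax and Ophiinus only — synapomorphy for {Bryoax, Ophiinus}.
C7: derived state 'yes' in Bryoax, Ophiinus, and Xiphion only — synapomorphy for {Bryoax, Ophiinus, Xiphion}.
Most parsimonious ingroup topology: ((Bryoinus,Pachyina),(((Ophiinus,Bryoax),Xiphion),Scleraria)).
Bryoax and Ophiinus form a cherry on this tree, so they are sister taxa.

Ophiinus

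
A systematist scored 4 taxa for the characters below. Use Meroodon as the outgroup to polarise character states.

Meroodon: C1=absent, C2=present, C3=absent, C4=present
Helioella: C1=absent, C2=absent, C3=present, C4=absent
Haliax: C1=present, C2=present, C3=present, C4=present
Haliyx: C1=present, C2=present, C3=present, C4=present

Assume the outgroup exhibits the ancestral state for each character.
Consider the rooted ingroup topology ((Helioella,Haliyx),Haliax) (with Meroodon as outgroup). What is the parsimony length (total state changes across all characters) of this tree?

Map each character onto ((Helioella,Haliyx),Haliax) (rooted by Meroodon) and count the minimum state changes it requires (Fitch parsimony):
C1: 2; C2: 1; C3: 1; C4: 1.
Total tree length = 5.

5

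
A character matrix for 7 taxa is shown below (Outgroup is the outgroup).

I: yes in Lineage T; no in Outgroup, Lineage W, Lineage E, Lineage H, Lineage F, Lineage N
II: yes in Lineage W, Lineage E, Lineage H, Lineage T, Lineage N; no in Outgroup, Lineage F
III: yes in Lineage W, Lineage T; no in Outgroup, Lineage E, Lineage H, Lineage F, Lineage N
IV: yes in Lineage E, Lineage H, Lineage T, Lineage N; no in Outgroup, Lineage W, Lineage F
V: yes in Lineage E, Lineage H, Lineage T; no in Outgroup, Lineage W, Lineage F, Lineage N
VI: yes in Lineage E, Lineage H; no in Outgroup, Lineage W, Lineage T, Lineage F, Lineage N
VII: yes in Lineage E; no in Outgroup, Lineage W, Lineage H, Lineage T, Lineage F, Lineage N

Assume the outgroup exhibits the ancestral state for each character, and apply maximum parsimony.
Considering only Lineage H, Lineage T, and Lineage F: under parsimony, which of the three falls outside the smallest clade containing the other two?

Lineage F

The outgroup has state 'no' for every character, so 'yes' is the derived state throughout.
I (derived state 'yes') is unique to Lineage T (autapomorphy; uninformative for grouping).
II (derived state 'yes') is shared by Lineage E, Lineage H, Lineage N, Lineage T, and Lineage W — a synapomorphy uniting that clade.
III (state 'yes') occurs in Lineage T and Lineage W but conflicts with the nesting implied by the other characters — most parsimoniously interpreted as homoplasy.
IV: derived state 'yes' in Lineage E, Lineage H, Lineage N, and Lineage T only — synapomorphy for {Lineage E, Lineage H, Lineage N, Lineage T}.
Only Lineage E, Lineage H, and Lineage T show the derived state 'yes' for V, supporting them as a clade.
VI: derived state 'yes' in Lineage E and Lineage H only — synapomorphy for {Lineage E, Lineage H}.
VII (derived state 'yes') is unique to Lineage E (autapomorphy; uninformative for grouping).
Most parsimonious ingroup topology: ((Lineage W,(((Lineage E,Lineage H),Lineage T),Lineage N)),Lineage F).
Lineage H and Lineage T share a more recent common ancestor with each other than either does with Lineage F, so Lineage F is the least closely related of the three.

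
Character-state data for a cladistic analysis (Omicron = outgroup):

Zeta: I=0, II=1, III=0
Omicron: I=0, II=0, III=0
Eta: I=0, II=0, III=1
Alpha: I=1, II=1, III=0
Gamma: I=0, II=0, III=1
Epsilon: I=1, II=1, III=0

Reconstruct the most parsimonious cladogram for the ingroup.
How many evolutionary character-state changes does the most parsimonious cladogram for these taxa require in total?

The outgroup has state '0' for every character, so '1' is the derived state throughout.
Only Alpha and Epsilon show the derived state '1' for I, supporting them as a clade.
II (derived state '1') is shared by Alpha, Epsilon, and Zeta — a synapomorphy uniting that clade.
III (derived state '1') is shared by Eta and Gamma — a synapomorphy uniting that clade.
Most parsimonious ingroup topology: ((Zeta,(Alpha,Epsilon)),(Eta,Gamma)).
Changes per character on this tree: I: 1; II: 1; III: 1.
Total = 3.

3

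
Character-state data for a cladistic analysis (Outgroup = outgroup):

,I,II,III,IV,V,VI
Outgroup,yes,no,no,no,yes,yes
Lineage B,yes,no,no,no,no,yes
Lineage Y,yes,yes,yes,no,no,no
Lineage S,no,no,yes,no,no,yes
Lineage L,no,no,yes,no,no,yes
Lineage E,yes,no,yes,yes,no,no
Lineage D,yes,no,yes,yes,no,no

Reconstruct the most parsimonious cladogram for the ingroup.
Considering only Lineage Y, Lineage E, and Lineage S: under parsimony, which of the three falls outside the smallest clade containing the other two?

Character polarity is set by the outgroup: the derived state is whichever differs from the outgroup's state, so for I, V, VI the derived state is 'no', and for the remaining characters it is 'yes'.
I (derived state 'no') is shared by Lineage L and Lineage S — a synapomorphy uniting that clade.
II: derived state 'yes' in Lineage Y only — an autapomorphy, so it tells us nothing about relationships among taxa.
Only Lineage D, Lineage E, Lineage L, Lineage S, and Lineage Y show the derived state 'yes' for III, supporting them as a clade.
IV (derived state 'yes') is shared by Lineage D and Lineage E — a synapomorphy uniting that clade.
V (derived state 'no') is shared by all ingroup taxa — unites the whole ingroup.
Only Lineage D, Lineage E, and Lineage Y show the derived state 'no' for VI, supporting them as a clade.
Most parsimonious ingroup topology: (Lineage B,((Lineage Y,(Lineage E,Lineage D)),(Lineage S,Lineage L))).
Lineage E and Lineage Y share a more recent common ancestor with each other than either does with Lineage S, so Lineage S is the least closely related of the three.

Lineage S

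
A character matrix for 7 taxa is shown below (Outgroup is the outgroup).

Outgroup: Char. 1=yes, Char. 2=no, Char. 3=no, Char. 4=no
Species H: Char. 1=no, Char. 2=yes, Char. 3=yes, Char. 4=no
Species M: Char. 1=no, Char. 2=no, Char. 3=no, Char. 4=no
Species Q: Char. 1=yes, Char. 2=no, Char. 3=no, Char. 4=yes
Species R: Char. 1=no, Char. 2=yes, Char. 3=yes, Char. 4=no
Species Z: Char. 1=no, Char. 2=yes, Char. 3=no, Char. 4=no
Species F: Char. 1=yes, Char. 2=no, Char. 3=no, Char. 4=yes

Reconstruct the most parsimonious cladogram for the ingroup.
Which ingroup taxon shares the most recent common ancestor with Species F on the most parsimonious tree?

Character polarity is set by the outgroup: the derived state is whichever differs from the outgroup's state, so for Char. 1 the derived state is 'no', and for the remaining characters it is 'yes'.
Char. 1 (derived state 'no') is shared by Species H, Species M, Species R, and Species Z — a synapomorphy uniting that clade.
Char. 2: derived state 'yes' in Species H, Species R, and Species Z only — synapomorphy for {Species H, Species R, Species Z}.
Char. 3 (derived state 'yes') is shared by Species H and Species R — a synapomorphy uniting that clade.
Char. 4: derived state 'yes' in Species F and Species Q only — synapomorphy for {Species F, Species Q}.
Most parsimonious ingroup topology: ((((Species H,Species R),Species Z),Species M),(Species Q,Species F)).
Species F and Species Q form a cherry on this tree, so they are sister taxa.

Species Q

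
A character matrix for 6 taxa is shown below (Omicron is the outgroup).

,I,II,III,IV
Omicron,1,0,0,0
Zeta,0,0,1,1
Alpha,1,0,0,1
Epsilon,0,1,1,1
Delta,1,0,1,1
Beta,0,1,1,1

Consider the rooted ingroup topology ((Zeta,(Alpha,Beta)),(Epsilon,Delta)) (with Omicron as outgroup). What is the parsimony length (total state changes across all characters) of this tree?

Map each character onto ((Zeta,(Alpha,Beta)),(Epsilon,Delta)) (rooted by Omicron) and count the minimum state changes it requires (Fitch parsimony):
I: 3; II: 2; III: 2; IV: 1.
Total tree length = 8.

8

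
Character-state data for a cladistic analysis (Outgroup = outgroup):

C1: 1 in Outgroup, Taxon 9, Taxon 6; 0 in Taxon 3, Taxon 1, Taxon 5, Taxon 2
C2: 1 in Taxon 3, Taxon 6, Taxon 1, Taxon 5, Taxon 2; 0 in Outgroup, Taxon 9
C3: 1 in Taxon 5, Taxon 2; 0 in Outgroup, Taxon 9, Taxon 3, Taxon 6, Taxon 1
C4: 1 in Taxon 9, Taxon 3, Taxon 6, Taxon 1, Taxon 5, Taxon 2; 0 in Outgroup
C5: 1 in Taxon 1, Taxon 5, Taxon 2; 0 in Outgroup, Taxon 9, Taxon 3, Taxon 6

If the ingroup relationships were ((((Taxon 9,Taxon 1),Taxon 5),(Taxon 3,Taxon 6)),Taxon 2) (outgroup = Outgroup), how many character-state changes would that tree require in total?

11

Map each character onto ((((Taxon 9,Taxon 1),Taxon 5),(Taxon 3,Taxon 6)),Taxon 2) (rooted by Outgroup) and count the minimum state changes it requires (Fitch parsimony):
C1: 3; C2: 2; C3: 2; C4: 1; C5: 3.
Total tree length = 11.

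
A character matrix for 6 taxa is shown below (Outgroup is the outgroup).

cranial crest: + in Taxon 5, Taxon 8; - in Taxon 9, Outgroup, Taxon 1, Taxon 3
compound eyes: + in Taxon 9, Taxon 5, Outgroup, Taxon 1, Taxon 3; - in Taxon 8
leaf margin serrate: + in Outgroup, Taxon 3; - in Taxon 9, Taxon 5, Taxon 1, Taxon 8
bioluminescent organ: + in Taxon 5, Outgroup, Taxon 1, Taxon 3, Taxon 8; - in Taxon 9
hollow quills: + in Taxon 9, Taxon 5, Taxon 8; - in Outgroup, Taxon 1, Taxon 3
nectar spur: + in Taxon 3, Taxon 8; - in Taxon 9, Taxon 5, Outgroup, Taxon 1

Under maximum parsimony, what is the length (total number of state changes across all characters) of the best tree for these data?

Character polarity is set by the outgroup: the derived state is whichever differs from the outgroup's state, so for compound eyes, leaf margin serrate, bioluminescent organ the derived state is '-', and for the remaining characters it is '+'.
cranial crest: derived state '+' in Taxon 5 and Taxon 8 only — synapomorphy for {Taxon 5, Taxon 8}.
compound eyes (derived state '-') is unique to Taxon 8 (autapomorphy; uninformative for grouping).
leaf margin serrate (derived state '-') is shared by Taxon 1, Taxon 5, Taxon 8, and Taxon 9 — a synapomorphy uniting that clade.
bioluminescent organ: derived state '-' in Taxon 9 only — an autapomorphy, so it tells us nothing about relationships among taxa.
hollow quills: derived state '+' in Taxon 5, Taxon 8, and Taxon 9 only — synapomorphy for {Taxon 5, Taxon 8, Taxon 9}.
nectar spur groups Taxon 3 and Taxon 8, which is incompatible with the clades supported by the remaining characters; treating it as convergent (homoplasy) costs fewer steps than any alternative tree.
Most parsimonious ingroup topology: ((((Taxon 5,Taxon 8),Taxon 9),Taxon 1),Taxon 3).
Changes per character on this tree: cranial crest: 1; compound eyes: 1; leaf margin serrate: 1; bioluminescent organ: 1; hollow quills: 1; nectar spur: 2.
Total = 7.

7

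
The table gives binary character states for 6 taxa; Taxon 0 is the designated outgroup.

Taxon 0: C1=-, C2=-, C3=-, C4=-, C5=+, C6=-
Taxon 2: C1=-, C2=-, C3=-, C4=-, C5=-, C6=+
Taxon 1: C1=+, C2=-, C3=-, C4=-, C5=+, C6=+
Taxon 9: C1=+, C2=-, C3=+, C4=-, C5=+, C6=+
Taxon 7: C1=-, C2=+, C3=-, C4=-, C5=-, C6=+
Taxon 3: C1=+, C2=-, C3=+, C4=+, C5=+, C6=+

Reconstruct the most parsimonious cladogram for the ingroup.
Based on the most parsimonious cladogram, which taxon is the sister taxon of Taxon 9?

Character polarity is set by the outgroup: the derived state is whichever differs from the outgroup's state, so for C5 the derived state is '-', and for the remaining characters it is '+'.
C1: derived state '+' in Taxon 1, Taxon 3, and Taxon 9 only — synapomorphy for {Taxon 1, Taxon 3, Taxon 9}.
C2: derived state '+' in Taxon 7 only — an autapomorphy, so it tells us nothing about relationships among taxa.
C3 (derived state '+') is shared by Taxon 3 and Taxon 9 — a synapomorphy uniting that clade.
C4 (derived state '+') is unique to Taxon 3 (autapomorphy; uninformative for grouping).
C5: derived state '-' in Taxon 2 and Taxon 7 only — synapomorphy for {Taxon 2, Taxon 7}.
C6 (derived state '+') is shared by all ingroup taxa — unites the whole ingroup.
Most parsimonious ingroup topology: ((Taxon 2,Taxon 7),(Taxon 1,(Taxon 9,Taxon 3))).
Taxon 9 and Taxon 3 form a cherry on this tree, so they are sister taxa.

Taxon 3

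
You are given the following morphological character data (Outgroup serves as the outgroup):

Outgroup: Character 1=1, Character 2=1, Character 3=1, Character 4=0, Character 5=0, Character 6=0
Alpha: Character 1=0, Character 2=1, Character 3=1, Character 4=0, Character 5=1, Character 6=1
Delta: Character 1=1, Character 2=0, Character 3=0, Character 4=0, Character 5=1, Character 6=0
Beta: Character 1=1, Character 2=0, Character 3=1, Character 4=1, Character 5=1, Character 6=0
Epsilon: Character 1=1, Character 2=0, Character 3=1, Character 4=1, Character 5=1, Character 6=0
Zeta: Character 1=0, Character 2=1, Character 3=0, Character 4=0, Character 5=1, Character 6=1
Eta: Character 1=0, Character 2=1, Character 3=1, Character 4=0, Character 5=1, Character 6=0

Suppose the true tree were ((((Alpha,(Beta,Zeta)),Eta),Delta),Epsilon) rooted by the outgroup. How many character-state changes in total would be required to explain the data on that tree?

Map each character onto ((((Alpha,(Beta,Zeta)),Eta),Delta),Epsilon) (rooted by Outgroup) and count the minimum state changes it requires (Fitch parsimony):
Character 1: 2; Character 2: 3; Character 3: 2; Character 4: 2; Character 5: 1; Character 6: 2.
Total tree length = 12.

12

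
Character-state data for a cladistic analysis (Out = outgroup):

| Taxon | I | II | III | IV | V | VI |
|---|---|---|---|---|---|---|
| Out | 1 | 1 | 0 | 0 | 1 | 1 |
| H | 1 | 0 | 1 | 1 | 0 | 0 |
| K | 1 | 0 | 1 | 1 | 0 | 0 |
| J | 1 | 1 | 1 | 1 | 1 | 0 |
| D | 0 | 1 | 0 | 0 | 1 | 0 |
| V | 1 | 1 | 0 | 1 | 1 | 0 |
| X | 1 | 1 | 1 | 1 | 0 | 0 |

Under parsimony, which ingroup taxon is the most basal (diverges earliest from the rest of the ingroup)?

D

Character polarity is set by the outgroup: the derived state is whichever differs from the outgroup's state, so for I, II, V, VI the derived state is '0', and for the remaining characters it is '1'.
I (derived state '0') is unique to D (autapomorphy; uninformative for grouping).
II: derived state '0' in H and K only — synapomorphy for {H, K}.
III: derived state '1' in H, J, K, and X only — synapomorphy for {H, J, K, X}.
IV (derived state '1') is shared by H, J, K, V, and X — a synapomorphy uniting that clade.
V: derived state '0' in H, K, and X only — synapomorphy for {H, K, X}.
VI (derived state '0') is shared by all ingroup taxa — unites the whole ingroup.
Most parsimonious ingroup topology: (((((H,K),X),J),V),D).
D is sister to the clade containing all other ingroup taxa, so it is the earliest-diverging (most basal) ingroup lineage.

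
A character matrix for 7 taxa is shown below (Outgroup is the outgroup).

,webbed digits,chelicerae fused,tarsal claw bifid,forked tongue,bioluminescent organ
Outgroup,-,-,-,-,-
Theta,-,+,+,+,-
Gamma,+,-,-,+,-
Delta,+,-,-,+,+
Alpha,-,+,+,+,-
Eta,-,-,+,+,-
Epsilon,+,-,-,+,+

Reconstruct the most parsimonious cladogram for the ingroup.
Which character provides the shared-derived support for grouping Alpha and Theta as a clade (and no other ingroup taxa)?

chelicerae fused

The outgroup has state '-' for every character, so '+' is the derived state throughout.
webbed digits: derived state '+' in Delta, Epsilon, and Gamma only — synapomorphy for {Delta, Epsilon, Gamma}.
Only Alpha and Theta show the derived state '+' for chelicerae fused, supporting them as a clade.
tarsal claw bifid (derived state '+') is shared by Alpha, Eta, and Theta — a synapomorphy uniting that clade.
All ingroup taxa share the derived state '+' for forked tongue; it defines the ingroup but does not resolve relationships within it.
bioluminescent organ (derived state '+') is shared by Delta and Epsilon — a synapomorphy uniting that clade.
Most parsimonious ingroup topology: (((Theta,Alpha),Eta),(Gamma,(Delta,Epsilon))).
The clade {Alpha, Theta} is supported by chelicerae fused: its derived state '+' occurs in exactly those taxa and in no other taxon (including the outgroup).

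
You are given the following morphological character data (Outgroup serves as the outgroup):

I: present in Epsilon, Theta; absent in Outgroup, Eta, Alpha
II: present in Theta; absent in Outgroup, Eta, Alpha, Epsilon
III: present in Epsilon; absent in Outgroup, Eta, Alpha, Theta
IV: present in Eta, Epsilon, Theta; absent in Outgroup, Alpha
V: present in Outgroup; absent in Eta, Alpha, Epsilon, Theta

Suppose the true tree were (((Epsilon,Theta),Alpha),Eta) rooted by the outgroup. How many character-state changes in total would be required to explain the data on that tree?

Map each character onto (((Epsilon,Theta),Alpha),Eta) (rooted by Outgroup) and count the minimum state changes it requires (Fitch parsimony):
I: 1; II: 1; III: 1; IV: 2; V: 1.
Total tree length = 6.

6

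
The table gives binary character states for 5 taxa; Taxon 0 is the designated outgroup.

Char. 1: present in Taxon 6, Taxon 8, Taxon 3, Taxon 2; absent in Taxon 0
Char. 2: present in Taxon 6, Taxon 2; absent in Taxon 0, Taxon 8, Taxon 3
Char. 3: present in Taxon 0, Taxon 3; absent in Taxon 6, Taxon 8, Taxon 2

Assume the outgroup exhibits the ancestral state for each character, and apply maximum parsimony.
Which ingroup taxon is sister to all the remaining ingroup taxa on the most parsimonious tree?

Taxon 3

Character polarity is set by the outgroup: the derived state is whichever differs from the outgroup's state, so for Char. 3 the derived state is 'absent', and for the remaining characters it is 'present'.
All ingroup taxa share the derived state 'present' for Char. 1; it defines the ingroup but does not resolve relationships within it.
Char. 2 (derived state 'present') is shared by Taxon 2 and Taxon 6 — a synapomorphy uniting that clade.
Char. 3: derived state 'absent' in Taxon 2, Taxon 6, and Taxon 8 only — synapomorphy for {Taxon 2, Taxon 6, Taxon 8}.
Most parsimonious ingroup topology: (((Taxon 6,Taxon 2),Taxon 8),Taxon 3).
Taxon 3 is sister to the clade containing all other ingroup taxa, so it is the earliest-diverging (most basal) ingroup lineage.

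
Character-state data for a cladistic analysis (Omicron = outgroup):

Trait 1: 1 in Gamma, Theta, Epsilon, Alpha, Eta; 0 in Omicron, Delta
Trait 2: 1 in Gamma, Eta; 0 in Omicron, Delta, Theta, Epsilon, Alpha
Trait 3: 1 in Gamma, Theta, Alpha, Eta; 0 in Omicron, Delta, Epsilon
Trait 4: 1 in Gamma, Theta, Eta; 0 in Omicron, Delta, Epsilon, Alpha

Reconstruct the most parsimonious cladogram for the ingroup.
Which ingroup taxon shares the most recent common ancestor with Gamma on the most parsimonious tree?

The outgroup has state '0' for every character, so '1' is the derived state throughout.
Trait 1: derived state '1' in Alpha, Epsilon, Eta, Gamma, and Theta only — synapomorphy for {Alpha, Epsilon, Eta, Gamma, Theta}.
Trait 2 (derived state '1') is shared by Eta and Gamma — a synapomorphy uniting that clade.
Trait 3: derived state '1' in Alpha, Eta, Gamma, and Theta only — synapomorphy for {Alpha, Eta, Gamma, Theta}.
Trait 4 (derived state '1') is shared by Eta, Gamma, and Theta — a synapomorphy uniting that clade.
Most parsimonious ingroup topology: (((((Gamma,Eta),Theta),Alpha),Epsilon),Delta).
Gamma and Eta form a cherry on this tree, so they are sister taxa.

Eta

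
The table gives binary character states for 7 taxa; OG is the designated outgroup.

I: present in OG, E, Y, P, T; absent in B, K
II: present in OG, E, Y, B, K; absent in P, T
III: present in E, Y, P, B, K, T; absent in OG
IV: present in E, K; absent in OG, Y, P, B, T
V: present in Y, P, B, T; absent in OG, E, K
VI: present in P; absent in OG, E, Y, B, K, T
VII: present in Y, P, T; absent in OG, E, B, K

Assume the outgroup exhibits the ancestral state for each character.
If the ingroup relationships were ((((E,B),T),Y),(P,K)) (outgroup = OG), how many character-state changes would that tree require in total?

14

Map each character onto ((((E,B),T),Y),(P,K)) (rooted by OG) and count the minimum state changes it requires (Fitch parsimony):
I: 2; II: 2; III: 1; IV: 2; V: 3; VI: 1; VII: 3.
Total tree length = 14.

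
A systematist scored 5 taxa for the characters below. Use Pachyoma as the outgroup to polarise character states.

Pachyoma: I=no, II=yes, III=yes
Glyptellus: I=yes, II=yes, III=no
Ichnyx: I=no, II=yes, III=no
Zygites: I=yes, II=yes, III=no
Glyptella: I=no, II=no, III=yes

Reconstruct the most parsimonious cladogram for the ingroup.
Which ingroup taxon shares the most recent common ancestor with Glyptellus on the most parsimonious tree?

Zygites

Character polarity is set by the outgroup: the derived state is whichever differs from the outgroup's state, so for II, III the derived state is 'no', and for the remaining characters it is 'yes'.
I (derived state 'yes') is shared by Glyptellus and Zygites — a synapomorphy uniting that clade.
II (derived state 'no') is unique to Glyptella (autapomorphy; uninformative for grouping).
III (derived state 'no') is shared by Glyptellus, Ichnyx, and Zygites — a synapomorphy uniting that clade.
Most parsimonious ingroup topology: (((Glyptellus,Zygites),Ichnyx),Glyptella).
Glyptellus and Zygites form a cherry on this tree, so they are sister taxa.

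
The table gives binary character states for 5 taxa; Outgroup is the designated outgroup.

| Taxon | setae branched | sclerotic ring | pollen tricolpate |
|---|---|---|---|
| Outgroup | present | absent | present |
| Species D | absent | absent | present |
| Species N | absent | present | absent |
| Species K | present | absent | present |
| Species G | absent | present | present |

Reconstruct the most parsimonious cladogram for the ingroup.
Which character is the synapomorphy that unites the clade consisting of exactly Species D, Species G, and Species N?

Character polarity is set by the outgroup: the derived state is whichever differs from the outgroup's state, so for setae branched, pollen tricolpate the derived state is 'absent', and for the remaining characters it is 'present'.
setae branched (derived state 'absent') is shared by Species D, Species G, and Species N — a synapomorphy uniting that clade.
sclerotic ring (derived state 'present') is shared by Species G and Species N — a synapomorphy uniting that clade.
pollen tricolpate: derived state 'absent' in Species N only — an autapomorphy, so it tells us nothing about relationships among taxa.
Most parsimonious ingroup topology: ((Species D,(Species N,Species G)),Species K).
The clade {Species D, Species G, Species N} is supported by setae branched: its derived state 'absent' occurs in exactly those taxa and in no other taxon (including the outgroup).

setae branched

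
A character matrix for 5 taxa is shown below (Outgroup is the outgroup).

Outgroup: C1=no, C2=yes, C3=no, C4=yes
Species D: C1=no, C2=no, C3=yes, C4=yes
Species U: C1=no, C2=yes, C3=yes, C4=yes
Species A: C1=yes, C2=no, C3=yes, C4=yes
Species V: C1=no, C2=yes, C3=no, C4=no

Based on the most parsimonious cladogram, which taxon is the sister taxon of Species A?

Species D

Character polarity is set by the outgroup: the derived state is whichever differs from the outgroup's state, so for C2, C4 the derived state is 'no', and for the remaining characters it is 'yes'.
C1 (derived state 'yes') is unique to Species A (autapomorphy; uninformative for grouping).
C2 (derived state 'no') is shared by Species A and Species D — a synapomorphy uniting that clade.
C3: derived state 'yes' in Species A, Species D, and Species U only — synapomorphy for {Species A, Species D, Species U}.
C4 (derived state 'no') is unique to Species V (autapomorphy; uninformative for grouping).
Most parsimonious ingroup topology: (((Species D,Species A),Species U),Species V).
Species A and Species D form a cherry on this tree, so they are sister taxa.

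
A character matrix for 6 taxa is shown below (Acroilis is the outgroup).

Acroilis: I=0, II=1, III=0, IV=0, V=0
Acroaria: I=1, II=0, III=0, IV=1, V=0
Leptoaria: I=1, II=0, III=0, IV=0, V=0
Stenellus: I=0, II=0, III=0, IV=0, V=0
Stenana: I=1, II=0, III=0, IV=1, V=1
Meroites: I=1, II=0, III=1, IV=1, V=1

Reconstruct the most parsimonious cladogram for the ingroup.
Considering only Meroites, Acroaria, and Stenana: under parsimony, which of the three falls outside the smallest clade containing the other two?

Acroaria

Character polarity is set by the outgroup: the derived state is whichever differs from the outgroup's state, so for II the derived state is '0', and for the remaining characters it is '1'.
I: derived state '1' in Acroaria, Leptoaria, Meroites, and Stenana only — synapomorphy for {Acroaria, Leptoaria, Meroites, Stenana}.
All ingroup taxa share the derived state '0' for II; it defines the ingroup but does not resolve relationships within it.
III: derived state '1' in Meroites only — an autapomorphy, so it tells us nothing about relationships among taxa.
IV (derived state '1') is shared by Acroaria, Meroites, and Stenana — a synapomorphy uniting that clade.
V (derived state '1') is shared by Meroites and Stenana — a synapomorphy uniting that clade.
Most parsimonious ingroup topology: (((Acroaria,(Stenana,Meroites)),Leptoaria),Stenellus).
Stenana and Meroites share a more recent common ancestor with each other than either does with Acroaria, so Acroaria is the least closely related of the three.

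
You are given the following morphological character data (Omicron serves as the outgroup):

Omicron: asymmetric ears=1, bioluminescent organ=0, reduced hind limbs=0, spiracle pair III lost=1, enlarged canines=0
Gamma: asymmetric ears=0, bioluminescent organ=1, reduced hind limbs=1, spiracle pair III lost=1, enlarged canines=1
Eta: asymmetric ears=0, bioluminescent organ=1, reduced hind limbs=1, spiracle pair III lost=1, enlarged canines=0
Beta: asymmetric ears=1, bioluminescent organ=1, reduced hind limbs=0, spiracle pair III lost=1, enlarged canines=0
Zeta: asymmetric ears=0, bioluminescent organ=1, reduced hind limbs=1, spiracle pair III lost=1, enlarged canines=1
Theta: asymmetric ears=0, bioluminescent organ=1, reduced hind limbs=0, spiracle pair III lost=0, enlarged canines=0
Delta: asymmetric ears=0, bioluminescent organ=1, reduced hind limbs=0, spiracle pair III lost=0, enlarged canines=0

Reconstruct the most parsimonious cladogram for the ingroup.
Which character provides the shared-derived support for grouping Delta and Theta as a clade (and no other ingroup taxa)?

spiracle pair III lost

Character polarity is set by the outgroup: the derived state is whichever differs from the outgroup's state, so for asymmetric ears, spiracle pair III lost the derived state is '0', and for the remaining characters it is '1'.
Only Delta, Eta, Gamma, Theta, and Zeta show the derived state '0' for asymmetric ears, supporting them as a clade.
bioluminescent organ (derived state '1') is shared by all ingroup taxa — unites the whole ingroup.
reduced hind limbs: derived state '1' in Eta, Gamma, and Zeta only — synapomorphy for {Eta, Gamma, Zeta}.
Only Delta and Theta show the derived state '0' for spiracle pair III lost, supporting them as a clade.
enlarged canines (derived state '1') is shared by Gamma and Zeta — a synapomorphy uniting that clade.
Most parsimonious ingroup topology: ((((Gamma,Zeta),Eta),(Theta,Delta)),Beta).
The clade {Delta, Theta} is supported by spiracle pair III lost: its derived state '0' occurs in exactly those taxa and in no other taxon (including the outgroup).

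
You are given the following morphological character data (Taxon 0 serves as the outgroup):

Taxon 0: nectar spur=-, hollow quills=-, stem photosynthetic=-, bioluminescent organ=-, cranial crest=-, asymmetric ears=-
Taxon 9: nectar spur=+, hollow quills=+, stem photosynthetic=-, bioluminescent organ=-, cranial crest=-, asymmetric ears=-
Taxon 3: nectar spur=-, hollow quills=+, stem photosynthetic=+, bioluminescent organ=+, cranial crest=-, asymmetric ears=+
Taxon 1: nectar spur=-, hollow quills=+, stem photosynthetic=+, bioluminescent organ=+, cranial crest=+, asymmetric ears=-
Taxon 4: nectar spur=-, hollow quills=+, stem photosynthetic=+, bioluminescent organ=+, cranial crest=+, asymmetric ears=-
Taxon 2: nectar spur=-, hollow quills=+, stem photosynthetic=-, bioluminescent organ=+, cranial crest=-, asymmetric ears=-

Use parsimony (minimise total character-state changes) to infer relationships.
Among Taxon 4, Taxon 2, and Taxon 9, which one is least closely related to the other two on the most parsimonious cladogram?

Taxon 9

The outgroup has state '-' for every character, so '+' is the derived state throughout.
nectar spur (derived state '+') is unique to Taxon 9 (autapomorphy; uninformative for grouping).
hollow quills (derived state '+') is shared by all ingroup taxa — unites the whole ingroup.
stem photosynthetic (derived state '+') is shared by Taxon 1, Taxon 3, and Taxon 4 — a synapomorphy uniting that clade.
Only Taxon 1, Taxon 2, Taxon 3, and Taxon 4 show the derived state '+' for bioluminescent organ, supporting them as a clade.
Only Taxon 1 and Taxon 4 show the derived state '+' for cranial crest, supporting them as a clade.
asymmetric ears (derived state '+') is unique to Taxon 3 (autapomorphy; uninformative for grouping).
Most parsimonious ingroup topology: (Taxon 9,((Taxon 3,(Taxon 1,Taxon 4)),Taxon 2)).
Taxon 4 and Taxon 2 share a more recent common ancestor with each other than either does with Taxon 9, so Taxon 9 is the least closely related of the three.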